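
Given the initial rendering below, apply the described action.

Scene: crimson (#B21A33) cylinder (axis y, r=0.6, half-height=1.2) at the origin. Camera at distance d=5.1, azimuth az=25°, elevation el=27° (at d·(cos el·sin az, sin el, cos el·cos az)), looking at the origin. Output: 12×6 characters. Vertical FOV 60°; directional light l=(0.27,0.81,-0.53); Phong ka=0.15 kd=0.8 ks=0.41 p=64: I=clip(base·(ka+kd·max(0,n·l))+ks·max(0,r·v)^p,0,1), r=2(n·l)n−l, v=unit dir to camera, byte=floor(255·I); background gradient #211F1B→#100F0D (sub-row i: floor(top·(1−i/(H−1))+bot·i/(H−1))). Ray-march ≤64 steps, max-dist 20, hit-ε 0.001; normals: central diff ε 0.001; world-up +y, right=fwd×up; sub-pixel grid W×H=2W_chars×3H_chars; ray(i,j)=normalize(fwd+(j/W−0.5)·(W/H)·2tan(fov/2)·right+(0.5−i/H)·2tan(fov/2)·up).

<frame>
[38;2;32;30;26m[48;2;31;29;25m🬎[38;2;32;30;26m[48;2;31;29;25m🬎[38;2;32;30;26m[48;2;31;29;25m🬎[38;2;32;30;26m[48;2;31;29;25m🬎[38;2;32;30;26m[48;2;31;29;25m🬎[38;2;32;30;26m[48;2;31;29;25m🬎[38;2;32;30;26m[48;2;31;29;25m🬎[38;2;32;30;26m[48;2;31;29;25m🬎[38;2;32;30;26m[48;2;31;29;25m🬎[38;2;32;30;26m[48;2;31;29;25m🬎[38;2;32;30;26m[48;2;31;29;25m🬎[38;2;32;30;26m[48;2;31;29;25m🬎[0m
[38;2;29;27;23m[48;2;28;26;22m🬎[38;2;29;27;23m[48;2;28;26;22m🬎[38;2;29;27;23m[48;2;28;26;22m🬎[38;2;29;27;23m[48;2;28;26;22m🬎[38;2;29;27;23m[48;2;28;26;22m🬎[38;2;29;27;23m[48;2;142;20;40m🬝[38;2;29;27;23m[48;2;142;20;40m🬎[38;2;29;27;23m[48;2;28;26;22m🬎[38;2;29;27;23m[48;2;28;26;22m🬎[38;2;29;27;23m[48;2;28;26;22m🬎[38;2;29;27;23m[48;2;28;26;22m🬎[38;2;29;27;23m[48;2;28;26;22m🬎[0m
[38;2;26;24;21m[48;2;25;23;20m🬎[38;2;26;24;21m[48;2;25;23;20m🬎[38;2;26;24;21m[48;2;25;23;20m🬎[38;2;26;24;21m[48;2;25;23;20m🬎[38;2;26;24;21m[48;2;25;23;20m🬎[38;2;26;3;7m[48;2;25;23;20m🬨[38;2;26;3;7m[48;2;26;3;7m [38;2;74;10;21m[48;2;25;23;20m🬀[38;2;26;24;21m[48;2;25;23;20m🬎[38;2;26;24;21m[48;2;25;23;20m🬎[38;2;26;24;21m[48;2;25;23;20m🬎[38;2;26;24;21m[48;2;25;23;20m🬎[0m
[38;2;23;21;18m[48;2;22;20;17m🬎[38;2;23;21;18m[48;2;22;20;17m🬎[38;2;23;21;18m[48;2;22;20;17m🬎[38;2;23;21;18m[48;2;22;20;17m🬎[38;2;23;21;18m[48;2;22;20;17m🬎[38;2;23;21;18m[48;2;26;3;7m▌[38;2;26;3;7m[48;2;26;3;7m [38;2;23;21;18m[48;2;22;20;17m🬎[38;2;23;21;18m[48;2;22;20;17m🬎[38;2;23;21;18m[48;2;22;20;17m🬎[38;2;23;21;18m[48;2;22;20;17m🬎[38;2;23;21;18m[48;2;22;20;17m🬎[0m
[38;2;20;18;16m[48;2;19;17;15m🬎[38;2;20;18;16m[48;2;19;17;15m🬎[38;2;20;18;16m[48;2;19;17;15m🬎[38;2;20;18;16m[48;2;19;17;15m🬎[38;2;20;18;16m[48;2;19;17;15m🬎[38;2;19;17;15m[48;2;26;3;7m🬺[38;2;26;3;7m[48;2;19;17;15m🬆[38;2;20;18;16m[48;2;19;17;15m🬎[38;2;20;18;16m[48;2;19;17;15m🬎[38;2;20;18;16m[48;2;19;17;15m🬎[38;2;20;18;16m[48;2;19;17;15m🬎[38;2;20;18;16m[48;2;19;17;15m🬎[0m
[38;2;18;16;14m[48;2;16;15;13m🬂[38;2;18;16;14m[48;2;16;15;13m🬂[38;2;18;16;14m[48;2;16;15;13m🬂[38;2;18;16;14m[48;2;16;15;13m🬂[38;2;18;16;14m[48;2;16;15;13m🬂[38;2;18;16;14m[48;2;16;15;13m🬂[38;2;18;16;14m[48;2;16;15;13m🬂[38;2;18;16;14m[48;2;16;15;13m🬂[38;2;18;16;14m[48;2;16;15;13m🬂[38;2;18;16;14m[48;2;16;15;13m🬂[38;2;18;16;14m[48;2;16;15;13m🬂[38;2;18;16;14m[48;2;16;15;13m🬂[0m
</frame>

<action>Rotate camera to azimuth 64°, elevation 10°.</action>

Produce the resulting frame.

<frame>
[38;2;32;30;26m[48;2;31;29;25m🬎[38;2;32;30;26m[48;2;31;29;25m🬎[38;2;32;30;26m[48;2;31;29;25m🬎[38;2;32;30;26m[48;2;31;29;25m🬎[38;2;32;30;26m[48;2;31;29;25m🬎[38;2;32;30;26m[48;2;31;29;25m🬎[38;2;32;30;26m[48;2;31;29;25m🬎[38;2;32;30;26m[48;2;31;29;25m🬎[38;2;32;30;26m[48;2;31;29;25m🬎[38;2;32;30;26m[48;2;31;29;25m🬎[38;2;32;30;26m[48;2;31;29;25m🬎[38;2;32;30;26m[48;2;31;29;25m🬎[0m
[38;2;29;27;23m[48;2;28;26;22m🬎[38;2;29;27;23m[48;2;28;26;22m🬎[38;2;29;27;23m[48;2;28;26;22m🬎[38;2;29;27;23m[48;2;28;26;22m🬎[38;2;29;27;23m[48;2;28;26;22m🬎[38;2;29;27;23m[48;2;28;26;22m🬎[38;2;29;27;23m[48;2;28;26;22m🬎[38;2;29;27;23m[48;2;28;26;22m🬎[38;2;29;27;23m[48;2;28;26;22m🬎[38;2;29;27;23m[48;2;28;26;22m🬎[38;2;29;27;23m[48;2;28;26;22m🬎[38;2;29;27;23m[48;2;28;26;22m🬎[0m
[38;2;26;24;21m[48;2;25;23;20m🬎[38;2;26;24;21m[48;2;25;23;20m🬎[38;2;26;24;21m[48;2;25;23;20m🬎[38;2;26;24;21m[48;2;25;23;20m🬎[38;2;26;24;21m[48;2;25;23;20m🬎[38;2;26;24;21m[48;2;26;3;7m▌[38;2;28;4;8m[48;2;67;9;19m▌[38;2;26;24;21m[48;2;25;23;20m🬎[38;2;26;24;21m[48;2;25;23;20m🬎[38;2;26;24;21m[48;2;25;23;20m🬎[38;2;26;24;21m[48;2;25;23;20m🬎[38;2;26;24;21m[48;2;25;23;20m🬎[0m
[38;2;23;21;18m[48;2;22;20;17m🬎[38;2;23;21;18m[48;2;22;20;17m🬎[38;2;23;21;18m[48;2;22;20;17m🬎[38;2;23;21;18m[48;2;22;20;17m🬎[38;2;23;21;18m[48;2;22;20;17m🬎[38;2;23;21;18m[48;2;26;3;7m▌[38;2;28;4;8m[48;2;69;10;19m▌[38;2;23;21;18m[48;2;22;20;17m🬎[38;2;23;21;18m[48;2;22;20;17m🬎[38;2;23;21;18m[48;2;22;20;17m🬎[38;2;23;21;18m[48;2;22;20;17m🬎[38;2;23;21;18m[48;2;22;20;17m🬎[0m
[38;2;20;18;16m[48;2;19;17;15m🬎[38;2;20;18;16m[48;2;19;17;15m🬎[38;2;20;18;16m[48;2;19;17;15m🬎[38;2;20;18;16m[48;2;19;17;15m🬎[38;2;20;18;16m[48;2;19;17;15m🬎[38;2;19;17;15m[48;2;26;3;7m🬲[38;2;70;10;20m[48;2;23;10;11m🬉[38;2;20;18;16m[48;2;19;17;15m🬎[38;2;20;18;16m[48;2;19;17;15m🬎[38;2;20;18;16m[48;2;19;17;15m🬎[38;2;20;18;16m[48;2;19;17;15m🬎[38;2;20;18;16m[48;2;19;17;15m🬎[0m
[38;2;18;16;14m[48;2;16;15;13m🬂[38;2;18;16;14m[48;2;16;15;13m🬂[38;2;18;16;14m[48;2;16;15;13m🬂[38;2;18;16;14m[48;2;16;15;13m🬂[38;2;18;16;14m[48;2;16;15;13m🬂[38;2;18;16;14m[48;2;16;15;13m🬂[38;2;18;16;14m[48;2;16;15;13m🬂[38;2;18;16;14m[48;2;16;15;13m🬂[38;2;18;16;14m[48;2;16;15;13m🬂[38;2;18;16;14m[48;2;16;15;13m🬂[38;2;18;16;14m[48;2;16;15;13m🬂[38;2;18;16;14m[48;2;16;15;13m🬂[0m
</frame>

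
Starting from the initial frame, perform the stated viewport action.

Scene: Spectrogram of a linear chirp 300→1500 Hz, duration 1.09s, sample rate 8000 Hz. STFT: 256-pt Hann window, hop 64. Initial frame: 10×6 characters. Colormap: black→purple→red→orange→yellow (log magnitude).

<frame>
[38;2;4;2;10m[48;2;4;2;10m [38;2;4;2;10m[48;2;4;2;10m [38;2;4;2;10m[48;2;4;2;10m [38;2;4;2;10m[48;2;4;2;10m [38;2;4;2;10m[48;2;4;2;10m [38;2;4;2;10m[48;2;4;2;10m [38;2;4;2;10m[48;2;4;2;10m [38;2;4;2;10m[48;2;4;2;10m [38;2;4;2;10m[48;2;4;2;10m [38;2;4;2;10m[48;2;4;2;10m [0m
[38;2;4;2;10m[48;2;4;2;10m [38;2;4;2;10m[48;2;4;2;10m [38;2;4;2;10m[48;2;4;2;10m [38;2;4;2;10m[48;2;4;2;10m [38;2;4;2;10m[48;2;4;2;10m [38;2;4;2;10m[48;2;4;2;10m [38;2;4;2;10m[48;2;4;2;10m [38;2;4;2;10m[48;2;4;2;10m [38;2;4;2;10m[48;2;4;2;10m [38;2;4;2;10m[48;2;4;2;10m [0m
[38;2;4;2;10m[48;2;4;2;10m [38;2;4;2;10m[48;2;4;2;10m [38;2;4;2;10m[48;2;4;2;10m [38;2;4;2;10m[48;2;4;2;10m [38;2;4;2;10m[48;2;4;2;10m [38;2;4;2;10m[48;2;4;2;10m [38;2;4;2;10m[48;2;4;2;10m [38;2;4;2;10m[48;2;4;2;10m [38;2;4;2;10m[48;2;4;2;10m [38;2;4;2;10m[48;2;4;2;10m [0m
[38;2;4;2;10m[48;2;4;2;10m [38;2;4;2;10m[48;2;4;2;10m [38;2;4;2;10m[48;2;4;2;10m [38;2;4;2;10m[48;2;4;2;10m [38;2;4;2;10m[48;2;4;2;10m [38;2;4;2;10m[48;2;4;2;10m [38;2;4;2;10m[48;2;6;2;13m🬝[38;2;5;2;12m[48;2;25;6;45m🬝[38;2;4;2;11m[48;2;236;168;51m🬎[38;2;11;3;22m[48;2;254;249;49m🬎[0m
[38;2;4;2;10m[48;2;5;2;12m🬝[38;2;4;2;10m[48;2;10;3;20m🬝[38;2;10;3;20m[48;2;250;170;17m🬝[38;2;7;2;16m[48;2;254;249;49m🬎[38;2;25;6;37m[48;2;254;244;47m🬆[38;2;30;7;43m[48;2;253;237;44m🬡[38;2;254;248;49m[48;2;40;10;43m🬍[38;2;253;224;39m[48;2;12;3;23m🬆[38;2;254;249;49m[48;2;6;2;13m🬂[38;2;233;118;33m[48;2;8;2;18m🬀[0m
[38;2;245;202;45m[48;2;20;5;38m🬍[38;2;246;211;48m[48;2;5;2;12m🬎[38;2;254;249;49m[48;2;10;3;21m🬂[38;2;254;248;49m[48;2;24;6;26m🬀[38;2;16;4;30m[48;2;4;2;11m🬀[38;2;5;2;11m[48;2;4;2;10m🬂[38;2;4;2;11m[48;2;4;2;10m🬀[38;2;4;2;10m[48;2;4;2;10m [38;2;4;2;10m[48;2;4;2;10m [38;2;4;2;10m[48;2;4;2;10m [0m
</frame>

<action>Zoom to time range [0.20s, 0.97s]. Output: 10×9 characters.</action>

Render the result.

<frame>
[38;2;4;2;10m[48;2;4;2;10m [38;2;4;2;10m[48;2;4;2;10m [38;2;4;2;10m[48;2;4;2;10m [38;2;4;2;10m[48;2;4;2;10m [38;2;4;2;10m[48;2;4;2;10m [38;2;4;2;10m[48;2;4;2;10m [38;2;4;2;10m[48;2;4;2;10m [38;2;4;2;10m[48;2;4;2;10m [38;2;4;2;10m[48;2;4;2;10m [38;2;4;2;10m[48;2;4;2;10m [0m
[38;2;4;2;10m[48;2;4;2;10m [38;2;4;2;10m[48;2;4;2;10m [38;2;4;2;10m[48;2;4;2;10m [38;2;4;2;10m[48;2;4;2;10m [38;2;4;2;10m[48;2;4;2;10m [38;2;4;2;10m[48;2;4;2;10m [38;2;4;2;10m[48;2;4;2;10m [38;2;4;2;10m[48;2;4;2;10m [38;2;4;2;10m[48;2;4;2;10m [38;2;4;2;10m[48;2;4;2;10m [0m
[38;2;4;2;10m[48;2;4;2;10m [38;2;4;2;10m[48;2;4;2;10m [38;2;4;2;10m[48;2;4;2;10m [38;2;4;2;10m[48;2;4;2;10m [38;2;4;2;10m[48;2;4;2;10m [38;2;4;2;10m[48;2;4;2;10m [38;2;4;2;10m[48;2;4;2;10m [38;2;4;2;10m[48;2;4;2;10m [38;2;4;2;10m[48;2;4;2;10m [38;2;4;2;10m[48;2;4;2;10m [0m
[38;2;4;2;10m[48;2;4;2;10m [38;2;4;2;10m[48;2;4;2;10m [38;2;4;2;10m[48;2;4;2;10m [38;2;4;2;10m[48;2;4;2;10m [38;2;4;2;10m[48;2;4;2;10m [38;2;4;2;10m[48;2;4;2;10m [38;2;4;2;10m[48;2;4;2;10m [38;2;4;2;10m[48;2;4;2;10m [38;2;4;2;10m[48;2;4;2;10m [38;2;4;2;10m[48;2;4;2;10m [0m
[38;2;4;2;10m[48;2;4;2;10m [38;2;4;2;10m[48;2;4;2;10m [38;2;4;2;10m[48;2;4;2;10m [38;2;4;2;10m[48;2;4;2;10m [38;2;4;2;10m[48;2;4;2;10m [38;2;4;2;10m[48;2;4;2;10m [38;2;4;2;10m[48;2;4;2;10m [38;2;4;2;10m[48;2;4;2;10m [38;2;4;2;10m[48;2;4;2;10m [38;2;4;2;10m[48;2;4;2;10m [0m
[38;2;4;2;10m[48;2;4;2;10m [38;2;4;2;10m[48;2;4;2;10m [38;2;4;2;10m[48;2;4;2;10m [38;2;4;2;10m[48;2;4;2;10m [38;2;4;2;10m[48;2;4;2;10m [38;2;4;2;10m[48;2;4;2;11m🬝[38;2;4;2;10m[48;2;5;2;11m🬎[38;2;4;2;10m[48;2;8;2;17m🬎[38;2;6;2;14m[48;2;26;6;47m🬝[38;2;6;2;14m[48;2;236;168;51m🬎[0m
[38;2;4;2;10m[48;2;5;2;11m🬝[38;2;4;2;10m[48;2;5;2;12m🬎[38;2;5;2;12m[48;2;14;4;28m🬝[38;2;9;2;18m[48;2;132;33;84m🬝[38;2;8;2;17m[48;2;254;241;46m🬎[38;2;13;3;26m[48;2;241;193;51m🬆[38;2;20;5;38m[48;2;253;235;43m🬂[38;2;242;201;51m[48;2;57;14;63m🬎[38;2;253;237;44m[48;2;38;9;40m🬆[38;2;254;249;49m[48;2;12;3;23m🬂[0m
[38;2;10;3;21m[48;2;253;234;43m🬂[38;2;90;22;66m[48;2;254;249;49m🬰[38;2;253;237;44m[48;2;11;3;21m🬎[38;2;254;249;49m[48;2;50;13;38m🬂[38;2;253;232;42m[48;2;7;2;16m🬂[38;2;99;24;86m[48;2;9;2;18m🬀[38;2;12;3;23m[48;2;4;2;11m🬀[38;2;5;2;12m[48;2;4;2;10m🬂[38;2;4;2;11m[48;2;4;2;10m🬂[38;2;4;2;10m[48;2;4;2;10m [0m
[38;2;26;6;47m[48;2;6;2;14m🬀[38;2;7;2;14m[48;2;4;2;10m🬂[38;2;5;2;12m[48;2;4;2;10m🬀[38;2;4;2;10m[48;2;4;2;10m [38;2;4;2;10m[48;2;4;2;10m [38;2;4;2;10m[48;2;4;2;10m [38;2;4;2;10m[48;2;4;2;10m [38;2;4;2;10m[48;2;4;2;10m [38;2;4;2;10m[48;2;4;2;10m [38;2;4;2;10m[48;2;4;2;10m [0m
</frame>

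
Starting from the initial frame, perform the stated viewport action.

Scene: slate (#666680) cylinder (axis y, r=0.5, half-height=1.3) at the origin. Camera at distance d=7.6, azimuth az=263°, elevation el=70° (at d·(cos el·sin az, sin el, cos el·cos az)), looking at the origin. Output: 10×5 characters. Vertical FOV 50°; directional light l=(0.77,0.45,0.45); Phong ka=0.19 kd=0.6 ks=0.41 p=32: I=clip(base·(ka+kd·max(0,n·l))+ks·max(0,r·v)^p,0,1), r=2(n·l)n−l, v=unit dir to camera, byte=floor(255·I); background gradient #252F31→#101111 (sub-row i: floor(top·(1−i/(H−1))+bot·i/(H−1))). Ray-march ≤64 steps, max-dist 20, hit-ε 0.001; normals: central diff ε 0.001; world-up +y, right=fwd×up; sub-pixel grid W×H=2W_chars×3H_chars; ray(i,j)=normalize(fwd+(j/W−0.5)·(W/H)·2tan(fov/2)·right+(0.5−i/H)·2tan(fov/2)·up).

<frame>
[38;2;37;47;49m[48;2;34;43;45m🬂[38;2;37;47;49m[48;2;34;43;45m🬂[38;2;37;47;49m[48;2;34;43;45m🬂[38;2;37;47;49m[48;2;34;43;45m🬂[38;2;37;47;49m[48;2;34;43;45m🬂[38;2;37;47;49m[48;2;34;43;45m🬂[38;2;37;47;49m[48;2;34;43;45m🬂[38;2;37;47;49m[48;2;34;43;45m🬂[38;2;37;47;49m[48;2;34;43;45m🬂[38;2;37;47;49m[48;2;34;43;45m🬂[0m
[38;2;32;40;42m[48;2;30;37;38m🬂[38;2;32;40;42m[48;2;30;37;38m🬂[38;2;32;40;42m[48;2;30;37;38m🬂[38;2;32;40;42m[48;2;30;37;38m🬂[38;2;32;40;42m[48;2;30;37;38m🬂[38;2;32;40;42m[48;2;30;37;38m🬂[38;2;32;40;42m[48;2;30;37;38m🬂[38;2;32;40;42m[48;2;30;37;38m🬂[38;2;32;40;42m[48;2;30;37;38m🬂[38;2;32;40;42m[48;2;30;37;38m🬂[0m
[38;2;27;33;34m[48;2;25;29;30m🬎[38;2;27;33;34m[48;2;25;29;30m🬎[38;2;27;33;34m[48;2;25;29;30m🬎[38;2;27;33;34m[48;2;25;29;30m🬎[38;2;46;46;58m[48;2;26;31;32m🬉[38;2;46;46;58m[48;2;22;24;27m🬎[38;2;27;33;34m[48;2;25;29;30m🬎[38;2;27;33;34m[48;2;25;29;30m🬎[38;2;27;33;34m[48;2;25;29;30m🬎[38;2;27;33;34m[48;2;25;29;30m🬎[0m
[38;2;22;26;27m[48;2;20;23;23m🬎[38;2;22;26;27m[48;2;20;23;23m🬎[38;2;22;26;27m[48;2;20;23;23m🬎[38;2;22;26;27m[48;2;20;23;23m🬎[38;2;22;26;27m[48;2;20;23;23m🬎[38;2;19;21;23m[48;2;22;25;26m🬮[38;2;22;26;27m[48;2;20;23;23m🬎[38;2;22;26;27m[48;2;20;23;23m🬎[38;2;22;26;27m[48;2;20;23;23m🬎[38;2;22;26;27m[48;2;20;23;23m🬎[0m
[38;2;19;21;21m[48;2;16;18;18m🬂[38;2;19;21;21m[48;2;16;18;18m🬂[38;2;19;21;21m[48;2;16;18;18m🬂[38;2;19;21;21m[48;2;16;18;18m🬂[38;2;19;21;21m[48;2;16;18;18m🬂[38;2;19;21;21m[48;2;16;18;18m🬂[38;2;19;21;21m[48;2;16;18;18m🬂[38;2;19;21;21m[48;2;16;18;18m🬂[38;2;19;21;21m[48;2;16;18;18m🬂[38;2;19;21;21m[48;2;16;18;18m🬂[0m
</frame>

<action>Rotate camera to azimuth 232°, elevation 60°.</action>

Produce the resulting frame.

<frame>
[38;2;37;47;49m[48;2;34;43;45m🬂[38;2;37;47;49m[48;2;34;43;45m🬂[38;2;37;47;49m[48;2;34;43;45m🬂[38;2;37;47;49m[48;2;34;43;45m🬂[38;2;37;47;49m[48;2;34;43;45m🬂[38;2;37;47;49m[48;2;34;43;45m🬂[38;2;37;47;49m[48;2;34;43;45m🬂[38;2;37;47;49m[48;2;34;43;45m🬂[38;2;37;47;49m[48;2;34;43;45m🬂[38;2;37;47;49m[48;2;34;43;45m🬂[0m
[38;2;32;40;42m[48;2;30;37;38m🬂[38;2;32;40;42m[48;2;30;37;38m🬂[38;2;32;40;42m[48;2;30;37;38m🬂[38;2;32;40;42m[48;2;30;37;38m🬂[38;2;32;40;42m[48;2;30;37;38m🬂[38;2;51;51;63m[48;2;31;38;39m🬏[38;2;32;40;42m[48;2;30;37;38m🬂[38;2;32;40;42m[48;2;30;37;38m🬂[38;2;32;40;42m[48;2;30;37;38m🬂[38;2;32;40;42m[48;2;30;37;38m🬂[0m
[38;2;27;33;34m[48;2;25;29;30m🬎[38;2;27;33;34m[48;2;25;29;30m🬎[38;2;27;33;34m[48;2;25;29;30m🬎[38;2;27;33;34m[48;2;25;29;30m🬎[38;2;48;48;60m[48;2;23;26;29m🬁[38;2;48;48;60m[48;2;19;19;24m🬂[38;2;27;33;34m[48;2;25;29;30m🬎[38;2;27;33;34m[48;2;25;29;30m🬎[38;2;27;33;34m[48;2;25;29;30m🬎[38;2;27;33;34m[48;2;25;29;30m🬎[0m
[38;2;22;26;27m[48;2;20;23;23m🬎[38;2;22;26;27m[48;2;20;23;23m🬎[38;2;22;26;27m[48;2;20;23;23m🬎[38;2;22;26;27m[48;2;20;23;23m🬎[38;2;22;26;27m[48;2;20;23;23m🬎[38;2;19;21;23m[48;2;22;25;26m🬮[38;2;22;26;27m[48;2;20;23;23m🬎[38;2;22;26;27m[48;2;20;23;23m🬎[38;2;22;26;27m[48;2;20;23;23m🬎[38;2;22;26;27m[48;2;20;23;23m🬎[0m
[38;2;19;21;21m[48;2;16;18;18m🬂[38;2;19;21;21m[48;2;16;18;18m🬂[38;2;19;21;21m[48;2;16;18;18m🬂[38;2;19;21;21m[48;2;16;18;18m🬂[38;2;19;21;21m[48;2;16;18;18m🬂[38;2;19;21;21m[48;2;16;18;18m🬂[38;2;19;21;21m[48;2;16;18;18m🬂[38;2;19;21;21m[48;2;16;18;18m🬂[38;2;19;21;21m[48;2;16;18;18m🬂[38;2;19;21;21m[48;2;16;18;18m🬂[0m
</frame>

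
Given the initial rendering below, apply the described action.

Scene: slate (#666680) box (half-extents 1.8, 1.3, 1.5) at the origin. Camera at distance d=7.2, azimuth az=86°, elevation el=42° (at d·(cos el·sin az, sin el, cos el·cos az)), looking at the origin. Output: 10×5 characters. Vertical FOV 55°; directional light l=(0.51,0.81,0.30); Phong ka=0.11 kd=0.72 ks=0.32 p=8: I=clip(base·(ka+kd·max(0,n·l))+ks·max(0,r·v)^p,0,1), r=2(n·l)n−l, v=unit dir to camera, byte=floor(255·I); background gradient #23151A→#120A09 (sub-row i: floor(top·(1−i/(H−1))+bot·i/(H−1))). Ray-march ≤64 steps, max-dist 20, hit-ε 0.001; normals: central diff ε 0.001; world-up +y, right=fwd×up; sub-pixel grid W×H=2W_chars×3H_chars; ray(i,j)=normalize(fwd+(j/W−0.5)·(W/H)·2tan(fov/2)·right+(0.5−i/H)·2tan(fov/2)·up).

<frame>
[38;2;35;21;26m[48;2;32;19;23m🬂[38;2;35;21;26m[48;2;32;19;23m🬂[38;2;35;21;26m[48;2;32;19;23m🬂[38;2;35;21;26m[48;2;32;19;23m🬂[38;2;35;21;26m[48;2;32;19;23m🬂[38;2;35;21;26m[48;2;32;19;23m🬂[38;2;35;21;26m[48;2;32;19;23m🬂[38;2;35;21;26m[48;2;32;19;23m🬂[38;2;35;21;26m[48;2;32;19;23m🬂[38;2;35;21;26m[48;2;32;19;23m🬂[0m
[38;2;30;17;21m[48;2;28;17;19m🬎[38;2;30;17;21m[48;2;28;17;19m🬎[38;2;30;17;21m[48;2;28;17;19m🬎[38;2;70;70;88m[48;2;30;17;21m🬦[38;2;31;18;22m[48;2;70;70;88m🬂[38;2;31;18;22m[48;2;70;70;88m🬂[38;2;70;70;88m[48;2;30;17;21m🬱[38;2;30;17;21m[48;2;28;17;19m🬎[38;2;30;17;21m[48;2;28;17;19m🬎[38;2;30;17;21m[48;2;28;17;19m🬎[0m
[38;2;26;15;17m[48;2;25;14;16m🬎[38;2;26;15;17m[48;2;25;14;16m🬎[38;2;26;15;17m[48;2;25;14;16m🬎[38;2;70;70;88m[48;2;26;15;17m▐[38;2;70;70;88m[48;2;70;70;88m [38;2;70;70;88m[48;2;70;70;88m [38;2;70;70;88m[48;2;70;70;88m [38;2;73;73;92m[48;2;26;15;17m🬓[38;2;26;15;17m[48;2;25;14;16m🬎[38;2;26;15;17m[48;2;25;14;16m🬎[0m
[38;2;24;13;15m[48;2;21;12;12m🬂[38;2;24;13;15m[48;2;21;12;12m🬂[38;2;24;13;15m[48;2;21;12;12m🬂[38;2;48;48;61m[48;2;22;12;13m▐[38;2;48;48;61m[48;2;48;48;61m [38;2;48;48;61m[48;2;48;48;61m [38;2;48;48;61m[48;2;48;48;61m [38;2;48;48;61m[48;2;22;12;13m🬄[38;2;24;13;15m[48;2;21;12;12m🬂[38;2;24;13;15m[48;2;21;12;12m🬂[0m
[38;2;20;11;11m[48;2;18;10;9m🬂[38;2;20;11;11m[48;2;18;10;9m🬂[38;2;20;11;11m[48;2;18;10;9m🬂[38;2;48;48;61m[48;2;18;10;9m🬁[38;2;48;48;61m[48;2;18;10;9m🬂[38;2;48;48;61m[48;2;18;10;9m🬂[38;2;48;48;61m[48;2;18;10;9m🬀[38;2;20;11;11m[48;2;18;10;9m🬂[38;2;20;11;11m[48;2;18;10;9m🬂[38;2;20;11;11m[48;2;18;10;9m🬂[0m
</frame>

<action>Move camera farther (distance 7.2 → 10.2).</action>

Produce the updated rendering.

<frame>
[38;2;35;21;26m[48;2;32;19;23m🬂[38;2;35;21;26m[48;2;32;19;23m🬂[38;2;35;21;26m[48;2;32;19;23m🬂[38;2;35;21;26m[48;2;32;19;23m🬂[38;2;35;21;26m[48;2;32;19;23m🬂[38;2;35;21;26m[48;2;32;19;23m🬂[38;2;35;21;26m[48;2;32;19;23m🬂[38;2;35;21;26m[48;2;32;19;23m🬂[38;2;35;21;26m[48;2;32;19;23m🬂[38;2;35;21;26m[48;2;32;19;23m🬂[0m
[38;2;30;17;21m[48;2;28;17;19m🬎[38;2;30;17;21m[48;2;28;17;19m🬎[38;2;30;17;21m[48;2;28;17;19m🬎[38;2;30;17;21m[48;2;28;17;19m🬎[38;2;30;17;21m[48;2;70;70;88m🬎[38;2;30;17;21m[48;2;70;70;88m🬎[38;2;30;17;21m[48;2;21;21;27m🬬[38;2;30;17;21m[48;2;28;17;19m🬎[38;2;30;17;21m[48;2;28;17;19m🬎[38;2;30;17;21m[48;2;28;17;19m🬎[0m
[38;2;26;15;17m[48;2;25;14;16m🬎[38;2;26;15;17m[48;2;25;14;16m🬎[38;2;26;15;17m[48;2;25;14;16m🬎[38;2;26;15;17m[48;2;25;14;16m🬎[38;2;70;70;88m[48;2;48;48;61m🬝[38;2;70;70;88m[48;2;48;48;61m🬎[38;2;62;62;79m[48;2;26;15;17m▌[38;2;26;15;17m[48;2;25;14;16m🬎[38;2;26;15;17m[48;2;25;14;16m🬎[38;2;26;15;17m[48;2;25;14;16m🬎[0m
[38;2;24;13;15m[48;2;21;12;12m🬂[38;2;24;13;15m[48;2;21;12;12m🬂[38;2;24;13;15m[48;2;21;12;12m🬂[38;2;24;13;15m[48;2;21;12;12m🬂[38;2;48;48;61m[48;2;21;12;12m🬎[38;2;48;48;61m[48;2;21;12;12m🬎[38;2;48;48;61m[48;2;22;12;13m🬄[38;2;24;13;15m[48;2;21;12;12m🬂[38;2;24;13;15m[48;2;21;12;12m🬂[38;2;24;13;15m[48;2;21;12;12m🬂[0m
[38;2;20;11;11m[48;2;18;10;9m🬂[38;2;20;11;11m[48;2;18;10;9m🬂[38;2;20;11;11m[48;2;18;10;9m🬂[38;2;20;11;11m[48;2;18;10;9m🬂[38;2;20;11;11m[48;2;18;10;9m🬂[38;2;20;11;11m[48;2;18;10;9m🬂[38;2;20;11;11m[48;2;18;10;9m🬂[38;2;20;11;11m[48;2;18;10;9m🬂[38;2;20;11;11m[48;2;18;10;9m🬂[38;2;20;11;11m[48;2;18;10;9m🬂[0m
</frame>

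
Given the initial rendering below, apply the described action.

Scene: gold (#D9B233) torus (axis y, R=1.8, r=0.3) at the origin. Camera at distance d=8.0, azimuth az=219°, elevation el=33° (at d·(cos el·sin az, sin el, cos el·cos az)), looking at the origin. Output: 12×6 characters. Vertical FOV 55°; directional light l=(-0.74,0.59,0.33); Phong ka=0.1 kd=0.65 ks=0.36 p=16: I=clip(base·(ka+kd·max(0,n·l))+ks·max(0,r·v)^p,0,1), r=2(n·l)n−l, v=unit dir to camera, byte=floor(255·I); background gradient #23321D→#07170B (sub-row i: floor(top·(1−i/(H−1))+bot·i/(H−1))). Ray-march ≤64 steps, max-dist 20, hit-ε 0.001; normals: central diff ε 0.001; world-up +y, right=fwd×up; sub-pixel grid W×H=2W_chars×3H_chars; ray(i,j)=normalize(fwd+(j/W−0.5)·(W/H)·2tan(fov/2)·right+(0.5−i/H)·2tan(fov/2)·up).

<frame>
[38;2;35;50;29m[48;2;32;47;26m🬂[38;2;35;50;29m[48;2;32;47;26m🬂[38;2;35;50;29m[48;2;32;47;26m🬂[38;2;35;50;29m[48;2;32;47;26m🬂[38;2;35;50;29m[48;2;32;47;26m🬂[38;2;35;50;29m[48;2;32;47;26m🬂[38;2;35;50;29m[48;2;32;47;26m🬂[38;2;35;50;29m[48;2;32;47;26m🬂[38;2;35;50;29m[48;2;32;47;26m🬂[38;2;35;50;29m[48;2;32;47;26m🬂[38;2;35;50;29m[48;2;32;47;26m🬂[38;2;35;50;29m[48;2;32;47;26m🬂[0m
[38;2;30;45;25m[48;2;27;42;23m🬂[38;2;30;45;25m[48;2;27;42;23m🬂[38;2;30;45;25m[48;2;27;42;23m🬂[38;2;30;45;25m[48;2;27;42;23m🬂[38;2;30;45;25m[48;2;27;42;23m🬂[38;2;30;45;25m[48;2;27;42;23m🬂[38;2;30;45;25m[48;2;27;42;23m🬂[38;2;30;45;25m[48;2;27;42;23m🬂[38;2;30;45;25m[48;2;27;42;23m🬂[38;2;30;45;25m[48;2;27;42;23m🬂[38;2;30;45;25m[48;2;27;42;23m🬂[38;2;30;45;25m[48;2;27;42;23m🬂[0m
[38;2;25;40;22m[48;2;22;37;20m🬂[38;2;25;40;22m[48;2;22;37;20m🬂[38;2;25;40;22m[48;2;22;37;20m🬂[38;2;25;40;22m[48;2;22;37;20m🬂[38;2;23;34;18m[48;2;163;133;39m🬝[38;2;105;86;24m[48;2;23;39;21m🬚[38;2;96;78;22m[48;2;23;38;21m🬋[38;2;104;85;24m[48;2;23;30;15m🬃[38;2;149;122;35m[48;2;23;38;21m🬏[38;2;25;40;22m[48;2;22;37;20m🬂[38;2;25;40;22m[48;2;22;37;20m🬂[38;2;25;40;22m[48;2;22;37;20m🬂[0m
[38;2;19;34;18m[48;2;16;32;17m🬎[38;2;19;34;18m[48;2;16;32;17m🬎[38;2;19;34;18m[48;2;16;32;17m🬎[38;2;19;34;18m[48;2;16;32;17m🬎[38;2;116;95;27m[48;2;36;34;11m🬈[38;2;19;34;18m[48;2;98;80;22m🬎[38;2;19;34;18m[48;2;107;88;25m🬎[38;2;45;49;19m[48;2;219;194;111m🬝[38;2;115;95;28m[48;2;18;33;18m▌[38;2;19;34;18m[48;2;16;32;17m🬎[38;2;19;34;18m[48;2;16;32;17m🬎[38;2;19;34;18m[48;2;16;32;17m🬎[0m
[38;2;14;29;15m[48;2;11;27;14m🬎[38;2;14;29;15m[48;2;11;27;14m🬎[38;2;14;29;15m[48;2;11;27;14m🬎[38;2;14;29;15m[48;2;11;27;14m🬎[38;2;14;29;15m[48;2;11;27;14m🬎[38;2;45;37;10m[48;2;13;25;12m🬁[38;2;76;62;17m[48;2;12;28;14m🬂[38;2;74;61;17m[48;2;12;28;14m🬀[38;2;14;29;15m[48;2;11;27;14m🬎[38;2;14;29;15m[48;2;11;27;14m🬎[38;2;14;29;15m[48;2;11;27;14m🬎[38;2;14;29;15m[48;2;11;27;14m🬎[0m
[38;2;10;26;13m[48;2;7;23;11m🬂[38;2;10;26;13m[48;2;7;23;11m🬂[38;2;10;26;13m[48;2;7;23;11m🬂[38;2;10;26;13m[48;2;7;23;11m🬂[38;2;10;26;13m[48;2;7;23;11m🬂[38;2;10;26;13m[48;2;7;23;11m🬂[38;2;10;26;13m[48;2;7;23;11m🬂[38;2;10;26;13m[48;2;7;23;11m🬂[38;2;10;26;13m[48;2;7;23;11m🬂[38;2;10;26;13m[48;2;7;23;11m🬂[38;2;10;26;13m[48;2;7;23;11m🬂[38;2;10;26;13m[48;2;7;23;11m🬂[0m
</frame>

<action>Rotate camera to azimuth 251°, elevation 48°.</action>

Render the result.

<frame>
[38;2;35;50;29m[48;2;32;47;26m🬂[38;2;35;50;29m[48;2;32;47;26m🬂[38;2;35;50;29m[48;2;32;47;26m🬂[38;2;35;50;29m[48;2;32;47;26m🬂[38;2;35;50;29m[48;2;32;47;26m🬂[38;2;35;50;29m[48;2;32;47;26m🬂[38;2;35;50;29m[48;2;32;47;26m🬂[38;2;35;50;29m[48;2;32;47;26m🬂[38;2;35;50;29m[48;2;32;47;26m🬂[38;2;35;50;29m[48;2;32;47;26m🬂[38;2;35;50;29m[48;2;32;47;26m🬂[38;2;35;50;29m[48;2;32;47;26m🬂[0m
[38;2;30;45;25m[48;2;27;42;23m🬂[38;2;30;45;25m[48;2;27;42;23m🬂[38;2;30;45;25m[48;2;27;42;23m🬂[38;2;30;45;25m[48;2;27;42;23m🬂[38;2;30;45;25m[48;2;27;42;23m🬂[38;2;30;45;25m[48;2;27;42;23m🬂[38;2;30;45;25m[48;2;27;42;23m🬂[38;2;30;45;25m[48;2;27;42;23m🬂[38;2;30;45;25m[48;2;27;42;23m🬂[38;2;30;45;25m[48;2;27;42;23m🬂[38;2;30;45;25m[48;2;27;42;23m🬂[38;2;30;45;25m[48;2;27;42;23m🬂[0m
[38;2;25;40;22m[48;2;22;37;20m🬂[38;2;25;40;22m[48;2;22;37;20m🬂[38;2;25;40;22m[48;2;22;37;20m🬂[38;2;25;40;22m[48;2;22;37;20m🬂[38;2;36;44;20m[48;2;125;102;29m🬕[38;2;155;129;45m[48;2;25;35;17m🬋[38;2;75;62;17m[48;2;33;40;17m🬌[38;2;93;76;21m[48;2;23;33;17m🬋[38;2;119;98;28m[48;2;23;38;21m🬏[38;2;25;40;22m[48;2;22;37;20m🬂[38;2;25;40;22m[48;2;22;37;20m🬂[38;2;25;40;22m[48;2;22;37;20m🬂[0m
[38;2;19;34;18m[48;2;16;32;17m🬎[38;2;19;34;18m[48;2;16;32;17m🬎[38;2;19;34;18m[48;2;16;32;17m🬎[38;2;19;34;18m[48;2;16;32;17m🬎[38;2;102;84;23m[48;2;32;38;16m🬣[38;2;19;34;18m[48;2;16;32;17m🬎[38;2;19;34;18m[48;2;16;32;17m🬎[38;2;18;34;18m[48;2;103;84;24m🬝[38;2;128;105;29m[48;2;18;33;18m▌[38;2;19;34;18m[48;2;16;32;17m🬎[38;2;19;34;18m[48;2;16;32;17m🬎[38;2;19;34;18m[48;2;16;32;17m🬎[0m
[38;2;14;29;15m[48;2;11;27;14m🬎[38;2;14;29;15m[48;2;11;27;14m🬎[38;2;14;29;15m[48;2;11;27;14m🬎[38;2;14;29;15m[48;2;11;27;14m🬎[38;2;81;66;19m[48;2;12;28;14m🬁[38;2;106;87;24m[48;2;11;27;14m🬊[38;2;115;94;26m[48;2;11;27;14m🬎[38;2;164;137;47m[48;2;12;28;14m🬂[38;2;14;29;15m[48;2;11;27;14m🬎[38;2;14;29;15m[48;2;11;27;14m🬎[38;2;14;29;15m[48;2;11;27;14m🬎[38;2;14;29;15m[48;2;11;27;14m🬎[0m
[38;2;10;26;13m[48;2;7;23;11m🬂[38;2;10;26;13m[48;2;7;23;11m🬂[38;2;10;26;13m[48;2;7;23;11m🬂[38;2;10;26;13m[48;2;7;23;11m🬂[38;2;10;26;13m[48;2;7;23;11m🬂[38;2;10;26;13m[48;2;7;23;11m🬂[38;2;10;26;13m[48;2;7;23;11m🬂[38;2;10;26;13m[48;2;7;23;11m🬂[38;2;10;26;13m[48;2;7;23;11m🬂[38;2;10;26;13m[48;2;7;23;11m🬂[38;2;10;26;13m[48;2;7;23;11m🬂[38;2;10;26;13m[48;2;7;23;11m🬂[0m
</frame>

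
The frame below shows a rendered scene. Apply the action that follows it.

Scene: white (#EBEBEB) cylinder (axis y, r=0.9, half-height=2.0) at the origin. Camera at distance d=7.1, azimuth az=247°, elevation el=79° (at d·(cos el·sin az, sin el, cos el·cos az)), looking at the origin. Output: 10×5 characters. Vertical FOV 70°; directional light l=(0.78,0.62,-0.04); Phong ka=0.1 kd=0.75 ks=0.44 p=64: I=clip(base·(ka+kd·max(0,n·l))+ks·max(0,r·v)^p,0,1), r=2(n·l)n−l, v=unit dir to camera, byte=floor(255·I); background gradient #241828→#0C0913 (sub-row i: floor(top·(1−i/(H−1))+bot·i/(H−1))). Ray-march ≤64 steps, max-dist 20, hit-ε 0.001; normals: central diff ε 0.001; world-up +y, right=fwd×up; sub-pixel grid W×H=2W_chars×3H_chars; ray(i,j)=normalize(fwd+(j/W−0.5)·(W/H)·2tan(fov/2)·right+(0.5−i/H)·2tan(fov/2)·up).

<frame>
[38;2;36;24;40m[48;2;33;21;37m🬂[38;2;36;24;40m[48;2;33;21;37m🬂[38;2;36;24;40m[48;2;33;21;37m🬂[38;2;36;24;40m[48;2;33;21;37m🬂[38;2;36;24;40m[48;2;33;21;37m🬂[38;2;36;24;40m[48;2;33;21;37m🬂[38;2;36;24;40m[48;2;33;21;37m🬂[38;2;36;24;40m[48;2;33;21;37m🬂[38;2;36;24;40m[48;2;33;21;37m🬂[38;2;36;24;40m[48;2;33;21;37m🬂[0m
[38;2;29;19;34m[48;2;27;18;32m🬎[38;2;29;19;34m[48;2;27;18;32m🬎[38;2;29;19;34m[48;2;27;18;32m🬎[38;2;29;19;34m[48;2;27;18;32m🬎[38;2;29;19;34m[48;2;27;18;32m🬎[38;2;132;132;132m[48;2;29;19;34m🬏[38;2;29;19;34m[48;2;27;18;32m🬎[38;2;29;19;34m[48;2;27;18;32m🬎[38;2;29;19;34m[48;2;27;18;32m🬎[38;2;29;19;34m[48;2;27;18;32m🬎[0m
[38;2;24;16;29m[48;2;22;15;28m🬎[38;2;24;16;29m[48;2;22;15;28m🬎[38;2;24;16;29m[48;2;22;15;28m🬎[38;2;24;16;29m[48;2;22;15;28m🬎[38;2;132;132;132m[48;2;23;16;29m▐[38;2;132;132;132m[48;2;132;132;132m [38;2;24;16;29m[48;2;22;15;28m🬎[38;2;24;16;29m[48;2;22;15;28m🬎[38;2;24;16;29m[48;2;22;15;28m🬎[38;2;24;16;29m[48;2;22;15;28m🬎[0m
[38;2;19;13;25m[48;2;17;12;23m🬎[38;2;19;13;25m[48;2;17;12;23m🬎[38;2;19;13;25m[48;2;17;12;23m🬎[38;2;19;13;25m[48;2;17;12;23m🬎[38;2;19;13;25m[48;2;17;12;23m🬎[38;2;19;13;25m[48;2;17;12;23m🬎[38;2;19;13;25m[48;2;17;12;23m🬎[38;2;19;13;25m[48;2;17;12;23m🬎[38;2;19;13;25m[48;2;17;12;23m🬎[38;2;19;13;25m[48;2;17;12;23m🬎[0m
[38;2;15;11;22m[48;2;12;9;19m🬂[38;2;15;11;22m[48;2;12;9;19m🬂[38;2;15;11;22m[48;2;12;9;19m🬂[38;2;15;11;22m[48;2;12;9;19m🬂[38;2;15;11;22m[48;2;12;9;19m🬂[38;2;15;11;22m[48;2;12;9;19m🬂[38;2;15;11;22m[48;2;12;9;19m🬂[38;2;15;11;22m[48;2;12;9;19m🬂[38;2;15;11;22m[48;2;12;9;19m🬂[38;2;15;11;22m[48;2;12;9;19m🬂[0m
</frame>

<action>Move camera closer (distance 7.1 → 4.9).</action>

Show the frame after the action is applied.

<frame>
[38;2;36;24;40m[48;2;33;21;37m🬂[38;2;36;24;40m[48;2;33;21;37m🬂[38;2;36;24;40m[48;2;33;21;37m🬂[38;2;36;24;40m[48;2;33;21;37m🬂[38;2;36;24;40m[48;2;33;21;37m🬂[38;2;36;24;40m[48;2;33;21;37m🬂[38;2;36;24;40m[48;2;33;21;37m🬂[38;2;36;24;40m[48;2;33;21;37m🬂[38;2;36;24;40m[48;2;33;21;37m🬂[38;2;36;24;40m[48;2;33;21;37m🬂[0m
[38;2;29;19;34m[48;2;27;18;32m🬎[38;2;29;19;34m[48;2;27;18;32m🬎[38;2;29;19;34m[48;2;27;18;32m🬎[38;2;29;19;34m[48;2;168;168;168m🬝[38;2;30;20;35m[48;2;132;132;132m🬂[38;2;30;20;35m[48;2;132;132;132m🬂[38;2;132;132;132m[48;2;41;33;45m🬓[38;2;29;19;34m[48;2;27;18;32m🬎[38;2;29;19;34m[48;2;27;18;32m🬎[38;2;29;19;34m[48;2;27;18;32m🬎[0m
[38;2;24;16;29m[48;2;22;15;28m🬎[38;2;24;16;29m[48;2;22;15;28m🬎[38;2;24;16;29m[48;2;22;15;28m🬎[38;2;132;132;132m[48;2;23;15;28m🬉[38;2;132;132;132m[48;2;132;132;132m [38;2;132;132;132m[48;2;132;132;132m [38;2;132;132;132m[48;2;22;15;28m🬝[38;2;24;16;29m[48;2;22;15;28m🬎[38;2;24;16;29m[48;2;22;15;28m🬎[38;2;24;16;29m[48;2;22;15;28m🬎[0m
[38;2;19;13;25m[48;2;17;12;23m🬎[38;2;19;13;25m[48;2;17;12;23m🬎[38;2;19;13;25m[48;2;17;12;23m🬎[38;2;19;13;25m[48;2;17;12;23m🬎[38;2;132;132;132m[48;2;18;12;24m🬁[38;2;132;132;132m[48;2;17;12;24m🬂[38;2;19;13;25m[48;2;17;12;23m🬎[38;2;19;13;25m[48;2;17;12;23m🬎[38;2;19;13;25m[48;2;17;12;23m🬎[38;2;19;13;25m[48;2;17;12;23m🬎[0m
[38;2;15;11;22m[48;2;12;9;19m🬂[38;2;15;11;22m[48;2;12;9;19m🬂[38;2;15;11;22m[48;2;12;9;19m🬂[38;2;15;11;22m[48;2;12;9;19m🬂[38;2;15;11;22m[48;2;12;9;19m🬂[38;2;15;11;22m[48;2;12;9;19m🬂[38;2;15;11;22m[48;2;12;9;19m🬂[38;2;15;11;22m[48;2;12;9;19m🬂[38;2;15;11;22m[48;2;12;9;19m🬂[38;2;15;11;22m[48;2;12;9;19m🬂[0m
</frame>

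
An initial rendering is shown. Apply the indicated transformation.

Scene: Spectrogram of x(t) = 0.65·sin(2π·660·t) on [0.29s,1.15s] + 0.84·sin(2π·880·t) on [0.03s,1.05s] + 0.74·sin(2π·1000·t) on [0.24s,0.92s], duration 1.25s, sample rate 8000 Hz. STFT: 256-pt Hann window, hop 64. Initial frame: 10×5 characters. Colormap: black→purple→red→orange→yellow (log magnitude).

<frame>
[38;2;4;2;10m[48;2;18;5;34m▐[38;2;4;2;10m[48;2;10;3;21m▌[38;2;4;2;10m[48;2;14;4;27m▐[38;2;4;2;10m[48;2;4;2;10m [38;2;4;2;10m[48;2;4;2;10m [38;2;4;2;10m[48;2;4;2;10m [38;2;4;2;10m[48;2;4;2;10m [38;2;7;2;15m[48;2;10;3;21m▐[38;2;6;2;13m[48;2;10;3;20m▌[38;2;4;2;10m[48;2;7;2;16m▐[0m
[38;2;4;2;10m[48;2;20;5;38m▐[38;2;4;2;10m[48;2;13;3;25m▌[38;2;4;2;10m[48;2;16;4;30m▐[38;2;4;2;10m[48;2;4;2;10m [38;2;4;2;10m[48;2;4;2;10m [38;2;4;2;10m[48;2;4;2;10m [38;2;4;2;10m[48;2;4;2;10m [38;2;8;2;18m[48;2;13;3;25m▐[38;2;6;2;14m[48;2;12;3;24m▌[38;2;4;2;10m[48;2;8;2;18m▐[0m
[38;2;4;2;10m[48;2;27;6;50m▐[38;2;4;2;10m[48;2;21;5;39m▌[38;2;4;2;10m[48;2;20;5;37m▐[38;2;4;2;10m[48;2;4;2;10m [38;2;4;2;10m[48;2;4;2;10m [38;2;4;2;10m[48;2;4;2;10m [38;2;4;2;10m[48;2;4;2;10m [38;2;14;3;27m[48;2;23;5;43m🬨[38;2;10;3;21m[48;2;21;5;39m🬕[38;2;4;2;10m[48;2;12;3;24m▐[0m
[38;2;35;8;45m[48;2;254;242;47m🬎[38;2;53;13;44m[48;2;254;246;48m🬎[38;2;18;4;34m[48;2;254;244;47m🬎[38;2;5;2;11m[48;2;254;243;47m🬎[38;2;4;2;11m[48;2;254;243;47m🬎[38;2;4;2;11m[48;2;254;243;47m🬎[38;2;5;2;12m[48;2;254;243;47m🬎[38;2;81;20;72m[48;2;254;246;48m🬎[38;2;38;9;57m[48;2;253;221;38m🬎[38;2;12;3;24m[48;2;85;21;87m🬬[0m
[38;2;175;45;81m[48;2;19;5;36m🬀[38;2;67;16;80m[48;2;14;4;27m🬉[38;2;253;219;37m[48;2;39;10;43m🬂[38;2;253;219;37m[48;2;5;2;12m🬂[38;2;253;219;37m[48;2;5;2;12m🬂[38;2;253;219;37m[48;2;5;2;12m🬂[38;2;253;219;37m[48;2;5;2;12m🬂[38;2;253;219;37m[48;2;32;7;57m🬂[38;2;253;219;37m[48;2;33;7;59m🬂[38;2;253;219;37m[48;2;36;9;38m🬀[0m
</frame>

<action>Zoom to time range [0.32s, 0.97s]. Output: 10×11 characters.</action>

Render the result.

<frame>
[38;2;4;2;10m[48;2;4;2;10m [38;2;4;2;10m[48;2;4;2;10m [38;2;4;2;10m[48;2;4;2;10m [38;2;4;2;10m[48;2;4;2;10m [38;2;4;2;10m[48;2;4;2;10m [38;2;4;2;10m[48;2;4;2;10m [38;2;4;2;10m[48;2;4;2;10m [38;2;4;2;10m[48;2;4;2;10m [38;2;4;2;10m[48;2;4;2;10m [38;2;7;2;15m[48;2;10;3;21m▌[0m
[38;2;4;2;10m[48;2;4;2;10m [38;2;4;2;10m[48;2;4;2;10m [38;2;4;2;10m[48;2;4;2;10m [38;2;4;2;10m[48;2;4;2;10m [38;2;4;2;10m[48;2;4;2;10m [38;2;4;2;10m[48;2;4;2;10m [38;2;4;2;10m[48;2;4;2;10m [38;2;4;2;10m[48;2;4;2;10m [38;2;4;2;10m[48;2;4;2;10m [38;2;7;2;15m[48;2;11;3;21m▌[0m
[38;2;4;2;10m[48;2;4;2;10m [38;2;4;2;10m[48;2;4;2;10m [38;2;4;2;10m[48;2;4;2;10m [38;2;4;2;10m[48;2;4;2;10m [38;2;4;2;10m[48;2;4;2;10m [38;2;4;2;10m[48;2;4;2;10m [38;2;4;2;10m[48;2;4;2;10m [38;2;4;2;10m[48;2;4;2;10m [38;2;4;2;10m[48;2;4;2;10m [38;2;7;2;16m[48;2;11;3;22m▌[0m
[38;2;4;2;10m[48;2;4;2;10m [38;2;4;2;10m[48;2;4;2;10m [38;2;4;2;10m[48;2;4;2;10m [38;2;4;2;10m[48;2;4;2;10m [38;2;4;2;10m[48;2;4;2;10m [38;2;4;2;10m[48;2;4;2;10m [38;2;4;2;10m[48;2;4;2;10m [38;2;4;2;10m[48;2;4;2;10m [38;2;4;2;10m[48;2;4;2;10m [38;2;8;2;17m[48;2;12;3;25m▌[0m
[38;2;4;2;10m[48;2;4;2;10m [38;2;4;2;10m[48;2;4;2;10m [38;2;4;2;10m[48;2;4;2;10m [38;2;4;2;10m[48;2;4;2;10m [38;2;4;2;10m[48;2;4;2;10m [38;2;4;2;10m[48;2;4;2;10m [38;2;4;2;10m[48;2;4;2;10m [38;2;4;2;10m[48;2;4;2;10m [38;2;4;2;10m[48;2;4;2;10m [38;2;9;3;20m[48;2;15;4;29m▌[0m
[38;2;4;2;10m[48;2;4;2;10m [38;2;4;2;10m[48;2;4;2;10m [38;2;4;2;10m[48;2;4;2;10m [38;2;4;2;10m[48;2;4;2;10m [38;2;4;2;10m[48;2;4;2;10m [38;2;4;2;10m[48;2;4;2;10m [38;2;4;2;10m[48;2;4;2;10m [38;2;4;2;10m[48;2;4;2;10m [38;2;4;2;10m[48;2;4;2;10m [38;2;12;3;23m[48;2;19;4;35m▌[0m
[38;2;4;2;10m[48;2;4;2;10m [38;2;4;2;10m[48;2;4;2;10m [38;2;4;2;10m[48;2;4;2;10m [38;2;4;2;10m[48;2;4;2;10m [38;2;4;2;10m[48;2;4;2;10m [38;2;4;2;10m[48;2;4;2;10m [38;2;4;2;10m[48;2;4;2;10m [38;2;4;2;10m[48;2;4;2;10m [38;2;4;2;10m[48;2;4;2;10m [38;2;17;4;32m[48;2;28;7;51m▌[0m
[38;2;4;2;10m[48;2;6;2;13m🬎[38;2;4;2;10m[48;2;6;2;13m🬎[38;2;4;2;10m[48;2;5;2;12m🬬[38;2;4;2;10m[48;2;5;2;12m🬎[38;2;4;2;10m[48;2;6;2;14m🬎[38;2;4;2;10m[48;2;6;2;13m🬬[38;2;4;2;10m[48;2;5;2;12m🬎[38;2;4;2;10m[48;2;6;2;14m🬎[38;2;4;2;10m[48;2;5;2;12m🬎[38;2;42;9;68m[48;2;129;32;84m🬎[0m
[38;2;254;239;45m[48;2;250;157;12m🬎[38;2;254;240;45m[48;2;250;157;12m🬎[38;2;254;239;45m[48;2;250;157;12m🬎[38;2;254;239;45m[48;2;250;157;12m🬎[38;2;254;240;45m[48;2;250;157;12m🬎[38;2;254;239;45m[48;2;250;157;12m🬎[38;2;254;239;45m[48;2;250;157;12m🬎[38;2;254;240;45m[48;2;250;157;12m🬎[38;2;254;239;45m[48;2;250;157;12m🬎[38;2;254;243;47m[48;2;250;163;14m🬌[0m
[38;2;253;221;38m[48;2;15;4;29m🬂[38;2;253;221;38m[48;2;15;4;29m🬂[38;2;253;221;38m[48;2;15;4;29m🬂[38;2;253;221;38m[48;2;15;4;29m🬂[38;2;253;221;38m[48;2;15;4;29m🬂[38;2;253;221;38m[48;2;15;4;29m🬂[38;2;253;221;38m[48;2;15;4;29m🬂[38;2;253;221;38m[48;2;15;4;29m🬂[38;2;253;221;38m[48;2;15;4;29m🬂[38;2;253;221;38m[48;2;39;9;63m🬂[0m
[38;2;4;2;10m[48;2;4;2;10m [38;2;4;2;10m[48;2;4;2;10m [38;2;4;2;10m[48;2;4;2;10m [38;2;4;2;10m[48;2;4;2;10m [38;2;4;2;10m[48;2;4;2;10m [38;2;4;2;10m[48;2;4;2;10m [38;2;4;2;10m[48;2;4;2;10m [38;2;4;2;10m[48;2;4;2;10m [38;2;4;2;10m[48;2;4;2;10m [38;2;35;8;62m[48;2;22;5;40m▐[0m
</frame>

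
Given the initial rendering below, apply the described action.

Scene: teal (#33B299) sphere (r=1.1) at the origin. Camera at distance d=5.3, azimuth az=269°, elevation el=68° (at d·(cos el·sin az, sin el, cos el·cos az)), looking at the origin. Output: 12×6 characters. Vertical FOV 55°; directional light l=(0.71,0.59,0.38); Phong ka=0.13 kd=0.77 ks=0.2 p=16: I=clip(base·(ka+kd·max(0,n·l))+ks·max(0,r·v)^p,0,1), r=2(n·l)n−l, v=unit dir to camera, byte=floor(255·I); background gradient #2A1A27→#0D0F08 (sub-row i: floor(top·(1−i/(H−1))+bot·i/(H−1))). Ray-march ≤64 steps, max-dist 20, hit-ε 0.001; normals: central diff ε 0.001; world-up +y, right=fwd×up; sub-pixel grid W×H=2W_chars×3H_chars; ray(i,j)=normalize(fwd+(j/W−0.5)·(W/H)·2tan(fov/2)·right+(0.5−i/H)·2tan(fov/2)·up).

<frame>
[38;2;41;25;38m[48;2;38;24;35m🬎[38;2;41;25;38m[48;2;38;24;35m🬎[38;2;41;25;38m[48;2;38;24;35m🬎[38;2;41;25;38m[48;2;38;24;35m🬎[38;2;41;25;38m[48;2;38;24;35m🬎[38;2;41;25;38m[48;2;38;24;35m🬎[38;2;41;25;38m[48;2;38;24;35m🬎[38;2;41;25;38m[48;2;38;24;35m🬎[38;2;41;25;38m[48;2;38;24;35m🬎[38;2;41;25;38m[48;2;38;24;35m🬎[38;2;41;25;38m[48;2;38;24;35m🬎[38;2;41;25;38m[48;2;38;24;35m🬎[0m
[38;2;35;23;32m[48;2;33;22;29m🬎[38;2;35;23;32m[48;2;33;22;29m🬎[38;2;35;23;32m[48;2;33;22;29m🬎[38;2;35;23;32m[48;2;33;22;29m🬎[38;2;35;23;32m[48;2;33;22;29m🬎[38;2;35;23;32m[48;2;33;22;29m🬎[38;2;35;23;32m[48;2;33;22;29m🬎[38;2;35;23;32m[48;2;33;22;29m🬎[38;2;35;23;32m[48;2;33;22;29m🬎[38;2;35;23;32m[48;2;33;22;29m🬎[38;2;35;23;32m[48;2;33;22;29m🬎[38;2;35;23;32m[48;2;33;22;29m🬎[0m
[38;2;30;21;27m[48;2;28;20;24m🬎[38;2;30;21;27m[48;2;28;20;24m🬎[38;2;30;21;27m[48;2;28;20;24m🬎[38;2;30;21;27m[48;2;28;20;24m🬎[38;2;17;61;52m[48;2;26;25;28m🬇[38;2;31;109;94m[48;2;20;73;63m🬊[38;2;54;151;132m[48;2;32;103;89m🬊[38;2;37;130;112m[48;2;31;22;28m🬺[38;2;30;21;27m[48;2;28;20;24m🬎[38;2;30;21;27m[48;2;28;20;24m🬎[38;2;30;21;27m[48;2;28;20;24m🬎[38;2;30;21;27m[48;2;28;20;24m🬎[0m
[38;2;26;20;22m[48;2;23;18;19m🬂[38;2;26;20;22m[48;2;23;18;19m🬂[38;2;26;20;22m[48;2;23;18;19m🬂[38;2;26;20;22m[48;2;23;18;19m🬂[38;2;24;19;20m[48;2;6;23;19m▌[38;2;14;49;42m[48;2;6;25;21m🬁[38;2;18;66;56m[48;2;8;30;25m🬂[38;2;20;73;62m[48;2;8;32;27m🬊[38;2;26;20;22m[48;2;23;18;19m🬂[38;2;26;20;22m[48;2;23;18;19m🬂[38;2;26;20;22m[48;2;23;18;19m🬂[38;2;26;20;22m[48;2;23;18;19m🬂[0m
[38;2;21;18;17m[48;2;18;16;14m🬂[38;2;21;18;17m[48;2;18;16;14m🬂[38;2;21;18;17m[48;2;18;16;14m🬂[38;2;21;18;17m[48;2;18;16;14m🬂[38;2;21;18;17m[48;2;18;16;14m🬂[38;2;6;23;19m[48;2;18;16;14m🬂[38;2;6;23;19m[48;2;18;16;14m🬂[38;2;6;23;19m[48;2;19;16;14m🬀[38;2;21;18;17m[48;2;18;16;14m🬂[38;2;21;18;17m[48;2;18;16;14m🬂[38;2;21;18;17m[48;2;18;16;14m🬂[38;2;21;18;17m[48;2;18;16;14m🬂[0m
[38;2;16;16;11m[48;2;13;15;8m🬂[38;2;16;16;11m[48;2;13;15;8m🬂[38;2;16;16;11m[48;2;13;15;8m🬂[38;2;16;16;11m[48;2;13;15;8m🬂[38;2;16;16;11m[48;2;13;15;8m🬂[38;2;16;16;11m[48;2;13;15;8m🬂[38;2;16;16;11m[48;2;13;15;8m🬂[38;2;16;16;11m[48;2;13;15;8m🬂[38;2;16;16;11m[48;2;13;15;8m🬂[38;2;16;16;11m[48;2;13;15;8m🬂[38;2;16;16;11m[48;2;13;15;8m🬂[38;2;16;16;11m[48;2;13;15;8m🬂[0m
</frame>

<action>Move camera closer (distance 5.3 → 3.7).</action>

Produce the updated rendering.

<frame>
[38;2;41;25;38m[48;2;38;24;35m🬎[38;2;41;25;38m[48;2;38;24;35m🬎[38;2;41;25;38m[48;2;38;24;35m🬎[38;2;41;25;38m[48;2;38;24;35m🬎[38;2;41;25;38m[48;2;38;24;35m🬎[38;2;41;25;38m[48;2;38;24;35m🬎[38;2;41;25;38m[48;2;38;24;35m🬎[38;2;41;25;38m[48;2;38;24;35m🬎[38;2;41;25;38m[48;2;38;24;35m🬎[38;2;41;25;38m[48;2;38;24;35m🬎[38;2;41;25;38m[48;2;38;24;35m🬎[38;2;41;25;38m[48;2;38;24;35m🬎[0m
[38;2;35;23;32m[48;2;33;22;29m🬎[38;2;35;23;32m[48;2;33;22;29m🬎[38;2;35;23;32m[48;2;33;22;29m🬎[38;2;35;23;32m[48;2;33;22;29m🬎[38;2;35;23;31m[48;2;28;99;85m🬝[38;2;36;24;33m[48;2;34;121;104m🬂[38;2;36;24;33m[48;2;47;146;126m🬂[38;2;45;151;130m[48;2;35;23;32m🬱[38;2;35;23;32m[48;2;33;22;29m🬎[38;2;35;23;32m[48;2;33;22;29m🬎[38;2;35;23;32m[48;2;33;22;29m🬎[38;2;35;23;32m[48;2;33;22;29m🬎[0m
[38;2;30;21;27m[48;2;28;20;24m🬎[38;2;30;21;27m[48;2;28;20;24m🬎[38;2;30;21;27m[48;2;28;20;24m🬎[38;2;30;21;26m[48;2;7;28;24m🬕[38;2;21;74;64m[48;2;14;50;43m🬊[38;2;26;93;80m[48;2;19;70;60m🬊[38;2;56;137;121m[48;2;26;90;77m🬂[38;2;57;147;130m[48;2;31;104;89m🬂[38;2;33;116;100m[48;2;31;22;28m🬺[38;2;30;21;27m[48;2;28;20;24m🬎[38;2;30;21;27m[48;2;28;20;24m🬎[38;2;30;21;27m[48;2;28;20;24m🬎[0m
[38;2;26;20;22m[48;2;23;18;19m🬂[38;2;26;20;22m[48;2;23;18;19m🬂[38;2;26;20;22m[48;2;23;18;19m🬂[38;2;24;19;20m[48;2;6;23;19m▌[38;2;10;36;31m[48;2;6;23;19m🬁[38;2;14;49;42m[48;2;7;27;23m🬂[38;2;16;59;51m[48;2;9;34;29m🬊[38;2;20;71;61m[48;2;12;45;38m🬊[38;2;20;74;64m[48;2;11;40;35m🬎[38;2;26;20;22m[48;2;23;18;19m🬂[38;2;26;20;22m[48;2;23;18;19m🬂[38;2;26;20;22m[48;2;23;18;19m🬂[0m
[38;2;21;18;17m[48;2;18;16;14m🬂[38;2;21;18;17m[48;2;18;16;14m🬂[38;2;21;18;17m[48;2;18;16;14m🬂[38;2;21;18;17m[48;2;18;16;14m🬂[38;2;6;23;19m[48;2;18;16;13m🬊[38;2;6;23;19m[48;2;6;23;19m [38;2;6;23;19m[48;2;6;23;19m [38;2;6;23;19m[48;2;18;16;13m🬝[38;2;6;23;19m[48;2;19;16;14m🬀[38;2;21;18;17m[48;2;18;16;14m🬂[38;2;21;18;17m[48;2;18;16;14m🬂[38;2;21;18;17m[48;2;18;16;14m🬂[0m
[38;2;16;16;11m[48;2;13;15;8m🬂[38;2;16;16;11m[48;2;13;15;8m🬂[38;2;16;16;11m[48;2;13;15;8m🬂[38;2;16;16;11m[48;2;13;15;8m🬂[38;2;16;16;11m[48;2;13;15;8m🬂[38;2;16;16;11m[48;2;13;15;8m🬂[38;2;16;16;11m[48;2;13;15;8m🬂[38;2;16;16;11m[48;2;13;15;8m🬂[38;2;16;16;11m[48;2;13;15;8m🬂[38;2;16;16;11m[48;2;13;15;8m🬂[38;2;16;16;11m[48;2;13;15;8m🬂[38;2;16;16;11m[48;2;13;15;8m🬂[0m
</frame>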